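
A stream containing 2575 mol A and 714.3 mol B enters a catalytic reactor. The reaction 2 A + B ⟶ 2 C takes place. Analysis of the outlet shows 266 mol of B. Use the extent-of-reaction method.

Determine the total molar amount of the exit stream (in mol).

For B: n = n₀ − 1ξ → 266 = 714.3 − 1ξ, giving ξ = 448.3 mol.
Outlet amounts (n = n₀ + ν ξ):
  A: 2575 − 2(448.3) = 1678
  B: 714.3 − 1(448.3) = 266
  C: 0 + 2(448.3) = 896.6
Total out = 1678 + 266 + 896.6 = 2841 mol.

2840 mol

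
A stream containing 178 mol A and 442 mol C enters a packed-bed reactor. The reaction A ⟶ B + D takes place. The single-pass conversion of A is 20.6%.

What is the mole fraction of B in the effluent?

0.0558

A reacted = 0.206 × 178 = 36.67 mol; ν_A = −1, so ξ = 36.67/1 = 36.67 mol.
Outlet amounts (n = n₀ + ν ξ):
  A: 178 − 1(36.67) = 141.3
  B: 0 + 1(36.67) = 36.67
  D: 0 + 1(36.67) = 36.67
  C: 442 (inert)
Total out = 656.7 mol; y_B = 36.67 / 656.7 = 0.05584.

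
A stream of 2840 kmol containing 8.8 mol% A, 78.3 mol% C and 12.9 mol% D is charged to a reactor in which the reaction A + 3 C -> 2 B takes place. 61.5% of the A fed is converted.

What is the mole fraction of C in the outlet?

0.696

A reacted = 0.615 × 249.9 = 153.7 kmol; ν_A = −1, so ξ = 153.7/1 = 153.7 kmol.
Outlet amounts (n = n₀ + ν ξ):
  A: 249.9 − 1(153.7) = 96.22
  C: 2224 − 3(153.7) = 1763
  B: 0 + 2(153.7) = 307.4
  D: 366.4 (inert)
Total out = 2533 kmol; y_C = 1763 / 2533 = 0.696.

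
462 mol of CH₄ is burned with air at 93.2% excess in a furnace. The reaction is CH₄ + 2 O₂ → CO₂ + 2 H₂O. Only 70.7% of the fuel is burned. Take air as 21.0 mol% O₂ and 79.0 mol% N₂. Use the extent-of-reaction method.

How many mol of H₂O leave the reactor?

653 mol

Stoichiometric O₂ = 2 × 462 = 924 mol; O₂ fed = 924 × 1.932 = 1785 mol.
N₂ fed = 1785 × 79/21 = 6716 mol.
Fuel reacted = 0.707 × 462 → ξ = 326.6 mol.
Outlet (n = n₀ + ν ξ):
  CH₄: 462 − 1(326.6) = 135.4
  O₂: 1785 − 2(326.6) = 1132
  N₂: 6716 (inert)
  CO₂: 0 + 1(326.6) = 326.6
  H₂O: 0 + 2(326.6) = 653.3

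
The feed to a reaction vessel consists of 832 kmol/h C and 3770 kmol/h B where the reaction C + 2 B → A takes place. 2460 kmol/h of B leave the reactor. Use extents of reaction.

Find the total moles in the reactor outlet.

3290 kmol/h

For B: n = n₀ − 2ξ → 2460 = 3770 − 2ξ, giving ξ = 655 kmol/h.
Outlet amounts (n = n₀ + ν ξ):
  C: 832 − 1(655) = 177
  B: 3770 − 2(655) = 2460
  A: 0 + 1(655) = 655
Total out = 177 + 2460 + 655 = 3292 kmol/h.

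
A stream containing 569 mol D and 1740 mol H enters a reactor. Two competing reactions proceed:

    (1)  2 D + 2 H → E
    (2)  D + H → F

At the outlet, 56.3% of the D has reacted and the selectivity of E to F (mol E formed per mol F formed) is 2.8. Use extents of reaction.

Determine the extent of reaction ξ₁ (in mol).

ξ₁ = 136 mol

Conversion of D: D consumed = 0.563 × 569 = 320.3 mol = 2ξ₁ + 1ξ₂.
Selectivity: 1ξ₁ / (1ξ₂) = 2.8 → ξ₁ = 2.8 ξ₂.
Substitute: (2·2.8 + 1) ξ₂ = 320.3 → ξ₂ = 48.54 mol, ξ₁ = 135.9 mol.
Outlet amounts (n = n₀ + Σ ν·ξ):
  D: 569 − 2(135.9) − 1(48.54) = 248.7
  H: 1740 − 2(135.9) − 1(48.54) = 1420
  E: 0 + 1(135.9) = 135.9
  F: 0 + 1(48.54) = 48.54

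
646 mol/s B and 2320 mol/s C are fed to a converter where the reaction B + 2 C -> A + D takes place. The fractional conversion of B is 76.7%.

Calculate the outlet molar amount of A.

B reacted = 0.767 × 646 = 495.5 mol/s; ν_B = −1, so ξ = 495.5/1 = 495.5 mol/s.
Outlet amounts (n = n₀ + ν ξ):
  B: 646 − 1(495.5) = 150.5
  C: 2320 − 2(495.5) = 1329
  A: 0 + 1(495.5) = 495.5
  D: 0 + 1(495.5) = 495.5

495 mol/s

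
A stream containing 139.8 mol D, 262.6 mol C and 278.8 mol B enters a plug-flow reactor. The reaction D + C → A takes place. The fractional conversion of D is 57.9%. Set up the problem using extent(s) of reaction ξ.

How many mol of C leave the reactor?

D reacted = 0.579 × 139.8 = 80.94 mol; ν_D = −1, so ξ = 80.94/1 = 80.94 mol.
Outlet amounts (n = n₀ + ν ξ):
  D: 139.8 − 1(80.94) = 58.86
  C: 262.6 − 1(80.94) = 181.7
  A: 0 + 1(80.94) = 80.94
  B: 278.8 (inert)

182 mol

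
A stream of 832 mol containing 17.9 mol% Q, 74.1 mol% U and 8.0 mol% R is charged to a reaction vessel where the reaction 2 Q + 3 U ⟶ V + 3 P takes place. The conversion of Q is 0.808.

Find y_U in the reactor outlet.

0.565

Q reacted = 0.808 × 148.9 = 120.3 mol; ν_Q = −2, so ξ = 120.3/2 = 60.17 mol.
Outlet amounts (n = n₀ + ν ξ):
  Q: 148.9 − 2(60.17) = 28.59
  U: 616.5 − 3(60.17) = 436
  V: 0 + 1(60.17) = 60.17
  P: 0 + 3(60.17) = 180.5
  R: 66.56 (inert)
Total out = 771.8 mol; y_U = 436 / 771.8 = 0.5649.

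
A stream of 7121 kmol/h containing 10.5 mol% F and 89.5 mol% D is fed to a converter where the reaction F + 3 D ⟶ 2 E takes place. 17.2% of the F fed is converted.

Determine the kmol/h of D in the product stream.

5990 kmol/h

F reacted = 0.172 × 747.7 = 128.6 kmol/h; ν_F = −1, so ξ = 128.6/1 = 128.6 kmol/h.
Outlet amounts (n = n₀ + ν ξ):
  F: 747.7 − 1(128.6) = 619.1
  D: 6373 − 3(128.6) = 5987
  E: 0 + 2(128.6) = 257.2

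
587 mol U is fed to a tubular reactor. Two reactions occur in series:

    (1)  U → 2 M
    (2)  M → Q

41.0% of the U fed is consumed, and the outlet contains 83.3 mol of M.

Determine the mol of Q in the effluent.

398 mol

Conversion of U: U consumed = 1ξ₁ = 0.41 × 587 → ξ₁ = 240.7 mol.
M balance: n_M = 0 + 2ξ₁ − 1ξ₂ = 83.3 → ξ₂ = (2·240.7 − 83.3)/1 = 398 mol.
Outlet amounts (n = n₀ + Σ ν·ξ):
  U: 587 − 1(240.7) = 346.3
  M: 0 + 2(240.7) − 1(398) = 83.3
  Q: 0 + 1(398) = 398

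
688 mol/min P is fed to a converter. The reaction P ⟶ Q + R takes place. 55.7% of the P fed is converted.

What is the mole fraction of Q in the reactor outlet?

P reacted = 0.557 × 688 = 383.2 mol/min; ν_P = −1, so ξ = 383.2/1 = 383.2 mol/min.
Outlet amounts (n = n₀ + ν ξ):
  P: 688 − 1(383.2) = 304.8
  Q: 0 + 1(383.2) = 383.2
  R: 0 + 1(383.2) = 383.2
Total out = 1071 mol/min; y_Q = 383.2 / 1071 = 0.3577.

0.358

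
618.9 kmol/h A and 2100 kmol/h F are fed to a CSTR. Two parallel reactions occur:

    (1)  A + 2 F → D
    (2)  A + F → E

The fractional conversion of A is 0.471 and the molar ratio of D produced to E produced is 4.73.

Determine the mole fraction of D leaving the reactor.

Conversion of A: A consumed = 0.471 × 618.9 = 291.5 kmol/h = 1ξ₁ + 1ξ₂.
Selectivity: 1ξ₁ / (1ξ₂) = 4.73 → ξ₁ = 4.73 ξ₂.
Substitute: (1·4.73 + 1) ξ₂ = 291.5 → ξ₂ = 50.87 kmol/h, ξ₁ = 240.6 kmol/h.
Outlet amounts (n = n₀ + Σ ν·ξ):
  A: 618.9 − 1(240.6) − 1(50.87) = 327.4
  F: 2100 − 2(240.6) − 1(50.87) = 1568
  D: 0 + 1(240.6) = 240.6
  E: 0 + 1(50.87) = 50.87
Total out = 2187 kmol/h; y_D = 240.6 / 2187 = 0.11.

0.11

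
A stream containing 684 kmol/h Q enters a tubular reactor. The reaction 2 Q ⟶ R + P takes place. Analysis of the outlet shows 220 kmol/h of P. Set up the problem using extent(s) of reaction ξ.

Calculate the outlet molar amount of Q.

For P: n = n₀ + 1ξ → 220 = 0 + 1ξ, giving ξ = 220 kmol/h.
Outlet amounts (n = n₀ + ν ξ):
  Q: 684 − 2(220) = 244
  R: 0 + 1(220) = 220
  P: 0 + 1(220) = 220

244 kmol/h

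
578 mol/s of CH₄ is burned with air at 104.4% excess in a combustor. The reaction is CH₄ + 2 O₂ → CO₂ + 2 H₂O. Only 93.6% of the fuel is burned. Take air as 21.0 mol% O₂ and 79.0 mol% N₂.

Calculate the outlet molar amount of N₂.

Stoichiometric O₂ = 2 × 578 = 1156 mol/s; O₂ fed = 1156 × 2.044 = 2363 mol/s.
N₂ fed = 2363 × 79/21 = 8889 mol/s.
Fuel reacted = 0.936 × 578 → ξ = 541 mol/s.
Outlet (n = n₀ + ν ξ):
  CH₄: 578 − 1(541) = 36.99
  O₂: 2363 − 2(541) = 1281
  N₂: 8889 (inert)
  CO₂: 0 + 1(541) = 541
  H₂O: 0 + 2(541) = 1082

8890 mol/s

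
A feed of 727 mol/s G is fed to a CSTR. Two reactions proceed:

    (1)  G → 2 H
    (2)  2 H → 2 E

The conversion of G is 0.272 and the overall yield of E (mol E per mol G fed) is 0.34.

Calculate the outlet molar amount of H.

148 mol/s

Conversion of G: G consumed = 1ξ₁ = 0.272 × 727 → ξ₁ = 197.7 mol/s.
Yield of E: 2ξ₂ / 727 = 0.34 → ξ₂ = 123.6 mol/s.
Outlet amounts (n = n₀ + Σ ν·ξ):
  G: 727 − 1(197.7) = 529.3
  H: 0 + 2(197.7) − 2(123.6) = 148.3
  E: 0 + 2(123.6) = 247.2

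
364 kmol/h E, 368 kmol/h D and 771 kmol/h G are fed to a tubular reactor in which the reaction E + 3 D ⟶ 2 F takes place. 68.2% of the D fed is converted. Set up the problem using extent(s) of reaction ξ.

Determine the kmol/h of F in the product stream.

167 kmol/h

D reacted = 0.682 × 368 = 251 kmol/h; ν_D = −3, so ξ = 251/3 = 83.66 kmol/h.
Outlet amounts (n = n₀ + ν ξ):
  E: 364 − 1(83.66) = 280.3
  D: 368 − 3(83.66) = 117
  F: 0 + 2(83.66) = 167.3
  G: 771 (inert)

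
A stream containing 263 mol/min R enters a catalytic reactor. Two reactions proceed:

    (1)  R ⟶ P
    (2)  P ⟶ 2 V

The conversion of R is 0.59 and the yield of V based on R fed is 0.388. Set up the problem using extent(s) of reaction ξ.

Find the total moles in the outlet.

314 mol/min

Conversion of R: R consumed = 1ξ₁ = 0.59 × 263 → ξ₁ = 155.2 mol/min.
Yield of V: 2ξ₂ / 263 = 0.388 → ξ₂ = 51.02 mol/min.
Outlet amounts (n = n₀ + Σ ν·ξ):
  R: 263 − 1(155.2) = 107.8
  P: 0 + 1(155.2) − 1(51.02) = 104.1
  V: 0 + 2(51.02) = 102
Total out = 107.8 + 104.1 + 102 = 314 mol/min.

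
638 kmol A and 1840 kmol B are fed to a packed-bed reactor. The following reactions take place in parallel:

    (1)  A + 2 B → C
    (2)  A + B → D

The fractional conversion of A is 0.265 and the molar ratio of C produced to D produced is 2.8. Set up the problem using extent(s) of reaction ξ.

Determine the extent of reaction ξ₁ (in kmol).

ξ₁ = 125 kmol

Conversion of A: A consumed = 0.265 × 638 = 169.1 kmol = 1ξ₁ + 1ξ₂.
Selectivity: 1ξ₁ / (1ξ₂) = 2.8 → ξ₁ = 2.8 ξ₂.
Substitute: (1·2.8 + 1) ξ₂ = 169.1 → ξ₂ = 44.49 kmol, ξ₁ = 124.6 kmol.
Outlet amounts (n = n₀ + Σ ν·ξ):
  A: 638 − 1(124.6) − 1(44.49) = 468.9
  B: 1840 − 2(124.6) − 1(44.49) = 1546
  C: 0 + 1(124.6) = 124.6
  D: 0 + 1(44.49) = 44.49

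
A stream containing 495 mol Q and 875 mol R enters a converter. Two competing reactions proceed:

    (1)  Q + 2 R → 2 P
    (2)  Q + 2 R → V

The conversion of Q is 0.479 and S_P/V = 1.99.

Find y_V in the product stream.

Conversion of Q: Q consumed = 0.479 × 495 = 237.1 mol = 1ξ₁ + 1ξ₂.
Selectivity: 2ξ₁ / (1ξ₂) = 1.99 → ξ₁ = 0.995 ξ₂.
Substitute: (1·0.995 + 1) ξ₂ = 237.1 → ξ₂ = 118.8 mol, ξ₁ = 118.3 mol.
Outlet amounts (n = n₀ + Σ ν·ξ):
  Q: 495 − 1(118.3) − 1(118.8) = 257.9
  R: 875 − 2(118.3) − 2(118.8) = 400.8
  P: 0 + 2(118.3) = 236.5
  V: 0 + 1(118.8) = 118.8
Total out = 1014 mol; y_V = 118.8 / 1014 = 0.1172.

0.117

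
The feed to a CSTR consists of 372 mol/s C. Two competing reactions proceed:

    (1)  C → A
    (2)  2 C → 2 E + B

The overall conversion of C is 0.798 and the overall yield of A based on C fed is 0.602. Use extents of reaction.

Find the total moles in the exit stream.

408 mol/s

Yield of A: 1ξ₁ / 372 = 0.602 → ξ₁ = 223.9 mol/s.
Conversion of C: 1ξ₁ + 2ξ₂ = 0.798 × 372 = 296.9 → ξ₂ = 36.46 mol/s.
Outlet amounts (n = n₀ + Σ ν·ξ):
  C: 372 − 1(223.9) − 2(36.46) = 75.14
  A: 0 + 1(223.9) = 223.9
  E: 0 + 2(36.46) = 72.91
  B: 0 + 1(36.46) = 36.46
Total out = 75.14 + 223.9 + 72.91 + 36.46 = 408.5 mol/s.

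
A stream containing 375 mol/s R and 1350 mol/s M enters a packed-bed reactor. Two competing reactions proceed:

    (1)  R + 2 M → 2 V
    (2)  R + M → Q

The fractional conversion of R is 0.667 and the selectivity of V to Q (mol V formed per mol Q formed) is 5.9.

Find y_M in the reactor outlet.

Conversion of R: R consumed = 0.667 × 375 = 250.1 mol/s = 1ξ₁ + 1ξ₂.
Selectivity: 2ξ₁ / (1ξ₂) = 5.9 → ξ₁ = 2.95 ξ₂.
Substitute: (1·2.95 + 1) ξ₂ = 250.1 → ξ₂ = 63.32 mol/s, ξ₁ = 186.8 mol/s.
Outlet amounts (n = n₀ + Σ ν·ξ):
  R: 375 − 1(186.8) − 1(63.32) = 124.9
  M: 1350 − 2(186.8) − 1(63.32) = 913.1
  V: 0 + 2(186.8) = 373.6
  Q: 0 + 1(63.32) = 63.32
Total out = 1475 mol/s; y_M = 913.1 / 1475 = 0.6191.

0.619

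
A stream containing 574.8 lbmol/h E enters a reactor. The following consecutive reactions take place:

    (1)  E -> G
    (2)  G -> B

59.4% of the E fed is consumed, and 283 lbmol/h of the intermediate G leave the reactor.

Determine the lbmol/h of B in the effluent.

58.4 lbmol/h

Conversion of E: E consumed = 1ξ₁ = 0.594 × 574.8 → ξ₁ = 341.4 lbmol/h.
G balance: n_G = 0 + 1ξ₁ − 1ξ₂ = 283 → ξ₂ = (1·341.4 − 283)/1 = 58.43 lbmol/h.
Outlet amounts (n = n₀ + Σ ν·ξ):
  E: 574.8 − 1(341.4) = 233.4
  G: 0 + 1(341.4) − 1(58.43) = 283
  B: 0 + 1(58.43) = 58.43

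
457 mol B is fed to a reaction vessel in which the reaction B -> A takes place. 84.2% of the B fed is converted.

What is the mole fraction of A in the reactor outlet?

B reacted = 0.842 × 457 = 384.8 mol; ν_B = −1, so ξ = 384.8/1 = 384.8 mol.
Outlet amounts (n = n₀ + ν ξ):
  B: 457 − 1(384.8) = 72.21
  A: 0 + 1(384.8) = 384.8
Total out = 457 mol; y_A = 384.8 / 457 = 0.842.

0.842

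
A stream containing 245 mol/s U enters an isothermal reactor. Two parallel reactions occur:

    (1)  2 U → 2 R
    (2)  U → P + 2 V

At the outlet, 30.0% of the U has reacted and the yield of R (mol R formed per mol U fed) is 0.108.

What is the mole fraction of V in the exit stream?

0.277

Yield of R: 2ξ₁ / 245 = 0.108 → ξ₁ = 13.23 mol/s.
Conversion of U: 2ξ₁ + 1ξ₂ = 0.3 × 245 = 73.5 → ξ₂ = 47.04 mol/s.
Outlet amounts (n = n₀ + Σ ν·ξ):
  U: 245 − 2(13.23) − 1(47.04) = 171.5
  R: 0 + 2(13.23) = 26.46
  P: 0 + 1(47.04) = 47.04
  V: 0 + 2(47.04) = 94.08
Total out = 339.1 mol/s; y_V = 94.08 / 339.1 = 0.2775.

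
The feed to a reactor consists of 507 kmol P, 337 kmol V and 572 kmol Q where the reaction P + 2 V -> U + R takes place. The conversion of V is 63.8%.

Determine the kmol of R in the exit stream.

V reacted = 0.638 × 337 = 215 kmol; ν_V = −2, so ξ = 215/2 = 107.5 kmol.
Outlet amounts (n = n₀ + ν ξ):
  P: 507 − 1(107.5) = 399.5
  V: 337 − 2(107.5) = 122
  U: 0 + 1(107.5) = 107.5
  R: 0 + 1(107.5) = 107.5
  Q: 572 (inert)

108 kmol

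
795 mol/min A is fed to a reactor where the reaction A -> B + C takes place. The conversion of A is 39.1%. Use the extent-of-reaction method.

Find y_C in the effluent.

0.281

A reacted = 0.391 × 795 = 310.8 mol/min; ν_A = −1, so ξ = 310.8/1 = 310.8 mol/min.
Outlet amounts (n = n₀ + ν ξ):
  A: 795 − 1(310.8) = 484.2
  B: 0 + 1(310.8) = 310.8
  C: 0 + 1(310.8) = 310.8
Total out = 1106 mol/min; y_C = 310.8 / 1106 = 0.2811.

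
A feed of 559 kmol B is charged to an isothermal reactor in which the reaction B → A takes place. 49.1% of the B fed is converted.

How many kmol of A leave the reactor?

B reacted = 0.491 × 559 = 274.5 kmol; ν_B = −1, so ξ = 274.5/1 = 274.5 kmol.
Outlet amounts (n = n₀ + ν ξ):
  B: 559 − 1(274.5) = 284.5
  A: 0 + 1(274.5) = 274.5

274 kmol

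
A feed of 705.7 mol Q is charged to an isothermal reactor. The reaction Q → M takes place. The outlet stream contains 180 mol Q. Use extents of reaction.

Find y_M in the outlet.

0.745

For Q: n = n₀ − 1ξ → 180 = 705.7 − 1ξ, giving ξ = 525.7 mol.
Outlet amounts (n = n₀ + ν ξ):
  Q: 705.7 − 1(525.7) = 180
  M: 0 + 1(525.7) = 525.7
Total out = 705.7 mol; y_M = 525.7 / 705.7 = 0.7449.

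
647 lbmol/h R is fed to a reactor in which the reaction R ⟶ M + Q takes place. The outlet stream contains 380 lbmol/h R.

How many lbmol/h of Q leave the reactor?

For R: n = n₀ − 1ξ → 380 = 647 − 1ξ, giving ξ = 267 lbmol/h.
Outlet amounts (n = n₀ + ν ξ):
  R: 647 − 1(267) = 380
  M: 0 + 1(267) = 267
  Q: 0 + 1(267) = 267

267 lbmol/h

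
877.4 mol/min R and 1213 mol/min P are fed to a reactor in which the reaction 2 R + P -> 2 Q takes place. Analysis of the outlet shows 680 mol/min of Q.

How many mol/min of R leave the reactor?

197 mol/min

For Q: n = n₀ + 2ξ → 680 = 0 + 2ξ, giving ξ = 340 mol/min.
Outlet amounts (n = n₀ + ν ξ):
  R: 877.4 − 2(340) = 197.4
  P: 1213 − 1(340) = 873
  Q: 0 + 2(340) = 680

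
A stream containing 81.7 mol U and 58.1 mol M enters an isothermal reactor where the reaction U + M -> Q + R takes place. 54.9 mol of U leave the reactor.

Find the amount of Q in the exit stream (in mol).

26.8 mol

For U: n = n₀ − 1ξ → 54.9 = 81.7 − 1ξ, giving ξ = 26.8 mol.
Outlet amounts (n = n₀ + ν ξ):
  U: 81.7 − 1(26.8) = 54.9
  M: 58.1 − 1(26.8) = 31.3
  Q: 0 + 1(26.8) = 26.8
  R: 0 + 1(26.8) = 26.8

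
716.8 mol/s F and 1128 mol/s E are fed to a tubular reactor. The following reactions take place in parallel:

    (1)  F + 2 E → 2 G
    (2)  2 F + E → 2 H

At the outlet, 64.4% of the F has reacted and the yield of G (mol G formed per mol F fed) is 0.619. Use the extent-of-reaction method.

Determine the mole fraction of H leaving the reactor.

0.16

Yield of G: 2ξ₁ / 716.8 = 0.619 → ξ₁ = 221.8 mol/s.
Conversion of F: 1ξ₁ + 2ξ₂ = 0.644 × 716.8 = 461.6 → ξ₂ = 119.9 mol/s.
Outlet amounts (n = n₀ + Σ ν·ξ):
  F: 716.8 − 1(221.8) − 2(119.9) = 255.2
  E: 1128 − 2(221.8) − 1(119.9) = 564.4
  G: 0 + 2(221.8) = 443.7
  H: 0 + 2(119.9) = 239.8
Total out = 1503 mol/s; y_H = 239.8 / 1503 = 0.1595.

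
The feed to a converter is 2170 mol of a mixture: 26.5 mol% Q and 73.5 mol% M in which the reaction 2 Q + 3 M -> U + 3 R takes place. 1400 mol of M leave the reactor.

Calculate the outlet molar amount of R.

195 mol

For M: n = n₀ − 3ξ → 1400 = 1595 − 3ξ, giving ξ = 64.98 mol.
Outlet amounts (n = n₀ + ν ξ):
  Q: 575 − 2(64.98) = 445.1
  M: 1595 − 3(64.98) = 1400
  U: 0 + 1(64.98) = 64.98
  R: 0 + 3(64.98) = 195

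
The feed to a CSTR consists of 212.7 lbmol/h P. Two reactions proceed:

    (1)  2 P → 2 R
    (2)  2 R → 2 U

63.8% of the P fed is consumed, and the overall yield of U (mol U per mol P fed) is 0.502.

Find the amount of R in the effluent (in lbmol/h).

Conversion of P: P consumed = 2ξ₁ = 0.638 × 212.7 → ξ₁ = 67.85 lbmol/h.
Yield of U: 2ξ₂ / 212.7 = 0.502 → ξ₂ = 53.39 lbmol/h.
Outlet amounts (n = n₀ + Σ ν·ξ):
  P: 212.7 − 2(67.85) = 77
  R: 0 + 2(67.85) − 2(53.39) = 28.93
  U: 0 + 2(53.39) = 106.8

28.9 lbmol/h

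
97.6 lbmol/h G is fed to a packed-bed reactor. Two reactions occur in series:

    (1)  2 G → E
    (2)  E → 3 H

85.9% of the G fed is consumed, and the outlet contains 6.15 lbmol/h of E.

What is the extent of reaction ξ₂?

Conversion of G: G consumed = 2ξ₁ = 0.859 × 97.6 → ξ₁ = 41.92 lbmol/h.
E balance: n_E = 0 + 1ξ₁ − 1ξ₂ = 6.15 → ξ₂ = (1·41.92 − 6.15)/1 = 35.77 lbmol/h.
Outlet amounts (n = n₀ + Σ ν·ξ):
  G: 97.6 − 2(41.92) = 13.76
  E: 0 + 1(41.92) − 1(35.77) = 6.15
  H: 0 + 3(35.77) = 107.3

ξ₂ = 35.8 lbmol/h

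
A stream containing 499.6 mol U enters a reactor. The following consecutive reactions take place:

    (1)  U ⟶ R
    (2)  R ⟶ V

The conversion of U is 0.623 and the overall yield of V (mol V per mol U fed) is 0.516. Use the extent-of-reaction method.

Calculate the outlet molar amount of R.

Conversion of U: U consumed = 1ξ₁ = 0.623 × 499.6 → ξ₁ = 311.3 mol.
Yield of V: 1ξ₂ / 499.6 = 0.516 → ξ₂ = 257.8 mol.
Outlet amounts (n = n₀ + Σ ν·ξ):
  U: 499.6 − 1(311.3) = 188.3
  R: 0 + 1(311.3) − 1(257.8) = 53.46
  V: 0 + 1(257.8) = 257.8

53.5 mol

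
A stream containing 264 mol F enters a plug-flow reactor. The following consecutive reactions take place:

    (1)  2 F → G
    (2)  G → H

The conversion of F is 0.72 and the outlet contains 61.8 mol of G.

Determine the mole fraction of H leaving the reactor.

0.197

Conversion of F: F consumed = 2ξ₁ = 0.72 × 264 → ξ₁ = 95.04 mol.
G balance: n_G = 0 + 1ξ₁ − 1ξ₂ = 61.8 → ξ₂ = (1·95.04 − 61.8)/1 = 33.24 mol.
Outlet amounts (n = n₀ + Σ ν·ξ):
  F: 264 − 2(95.04) = 73.92
  G: 0 + 1(95.04) − 1(33.24) = 61.8
  H: 0 + 1(33.24) = 33.24
Total out = 169 mol; y_H = 33.24 / 169 = 0.1967.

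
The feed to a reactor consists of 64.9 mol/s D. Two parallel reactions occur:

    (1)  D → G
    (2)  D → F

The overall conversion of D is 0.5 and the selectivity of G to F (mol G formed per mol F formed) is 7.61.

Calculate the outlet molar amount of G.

Conversion of D: D consumed = 0.5 × 64.9 = 32.45 mol/s = 1ξ₁ + 1ξ₂.
Selectivity: 1ξ₁ / (1ξ₂) = 7.61 → ξ₁ = 7.61 ξ₂.
Substitute: (1·7.61 + 1) ξ₂ = 32.45 → ξ₂ = 3.769 mol/s, ξ₁ = 28.68 mol/s.
Outlet amounts (n = n₀ + Σ ν·ξ):
  D: 64.9 − 1(28.68) − 1(3.769) = 32.45
  G: 0 + 1(28.68) = 28.68
  F: 0 + 1(3.769) = 3.769

28.7 mol/s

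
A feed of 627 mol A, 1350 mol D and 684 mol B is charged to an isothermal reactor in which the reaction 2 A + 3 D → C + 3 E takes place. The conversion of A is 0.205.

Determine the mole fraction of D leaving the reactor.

0.446

A reacted = 0.205 × 627 = 128.5 mol; ν_A = −2, so ξ = 128.5/2 = 64.27 mol.
Outlet amounts (n = n₀ + ν ξ):
  A: 627 − 2(64.27) = 498.5
  D: 1350 − 3(64.27) = 1157
  C: 0 + 1(64.27) = 64.27
  E: 0 + 3(64.27) = 192.8
  B: 684 (inert)
Total out = 2597 mol; y_D = 1157 / 2597 = 0.4456.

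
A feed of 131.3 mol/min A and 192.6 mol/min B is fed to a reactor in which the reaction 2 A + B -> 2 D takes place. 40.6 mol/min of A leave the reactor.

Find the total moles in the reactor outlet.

279 mol/min

For A: n = n₀ − 2ξ → 40.6 = 131.3 − 2ξ, giving ξ = 45.35 mol/min.
Outlet amounts (n = n₀ + ν ξ):
  A: 131.3 − 2(45.35) = 40.6
  B: 192.6 − 1(45.35) = 147.2
  D: 0 + 2(45.35) = 90.7
Total out = 40.6 + 147.2 + 90.7 = 278.6 mol/min.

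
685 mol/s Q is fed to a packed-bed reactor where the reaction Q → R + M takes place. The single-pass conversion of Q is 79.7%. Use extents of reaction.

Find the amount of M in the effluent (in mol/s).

Q reacted = 0.797 × 685 = 545.9 mol/s; ν_Q = −1, so ξ = 545.9/1 = 545.9 mol/s.
Outlet amounts (n = n₀ + ν ξ):
  Q: 685 − 1(545.9) = 139.1
  R: 0 + 1(545.9) = 545.9
  M: 0 + 1(545.9) = 545.9

546 mol/s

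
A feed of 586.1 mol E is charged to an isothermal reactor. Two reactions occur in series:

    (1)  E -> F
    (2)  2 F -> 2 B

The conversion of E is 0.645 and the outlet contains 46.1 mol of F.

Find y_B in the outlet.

0.566

Conversion of E: E consumed = 1ξ₁ = 0.645 × 586.1 → ξ₁ = 378 mol.
F balance: n_F = 0 + 1ξ₁ − 2ξ₂ = 46.1 → ξ₂ = (1·378 − 46.1)/2 = 166 mol.
Outlet amounts (n = n₀ + Σ ν·ξ):
  E: 586.1 − 1(378) = 208.1
  F: 0 + 1(378) − 2(166) = 46.1
  B: 0 + 2(166) = 331.9
Total out = 586.1 mol; y_B = 331.9 / 586.1 = 0.5663.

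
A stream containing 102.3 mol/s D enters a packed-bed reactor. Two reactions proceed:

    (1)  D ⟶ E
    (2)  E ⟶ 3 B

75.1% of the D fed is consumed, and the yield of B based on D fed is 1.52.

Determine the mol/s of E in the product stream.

Conversion of D: D consumed = 1ξ₁ = 0.751 × 102.3 → ξ₁ = 76.83 mol/s.
Yield of B: 3ξ₂ / 102.3 = 1.52 → ξ₂ = 51.83 mol/s.
Outlet amounts (n = n₀ + Σ ν·ξ):
  D: 102.3 − 1(76.83) = 25.47
  E: 0 + 1(76.83) − 1(51.83) = 25
  B: 0 + 3(51.83) = 155.5

25 mol/s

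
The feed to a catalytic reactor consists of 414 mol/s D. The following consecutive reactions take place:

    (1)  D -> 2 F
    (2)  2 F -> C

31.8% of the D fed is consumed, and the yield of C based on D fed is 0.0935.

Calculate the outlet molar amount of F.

Conversion of D: D consumed = 1ξ₁ = 0.318 × 414 → ξ₁ = 131.7 mol/s.
Yield of C: 1ξ₂ / 414 = 0.0935 → ξ₂ = 38.71 mol/s.
Outlet amounts (n = n₀ + Σ ν·ξ):
  D: 414 − 1(131.7) = 282.3
  F: 0 + 2(131.7) − 2(38.71) = 185.9
  C: 0 + 1(38.71) = 38.71

186 mol/s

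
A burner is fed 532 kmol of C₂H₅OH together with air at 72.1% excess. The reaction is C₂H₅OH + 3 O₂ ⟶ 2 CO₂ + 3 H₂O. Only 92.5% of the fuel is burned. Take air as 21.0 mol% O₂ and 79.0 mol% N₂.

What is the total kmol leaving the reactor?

14100 kmol

Stoichiometric O₂ = 3 × 532 = 1596 kmol; O₂ fed = 1596 × 1.721 = 2747 kmol.
N₂ fed = 2747 × 79/21 = 10330 kmol.
Fuel reacted = 0.925 × 532 → ξ = 492.1 kmol.
Outlet (n = n₀ + ν ξ):
  C₂H₅OH: 532 − 1(492.1) = 39.9
  O₂: 2747 − 3(492.1) = 1270
  N₂: 10330 (inert)
  CO₂: 0 + 2(492.1) = 984.2
  H₂O: 0 + 3(492.1) = 1476
Total out = 39.9 + 1270 + 10330 + 984.2 + 1476 = 14100 kmol.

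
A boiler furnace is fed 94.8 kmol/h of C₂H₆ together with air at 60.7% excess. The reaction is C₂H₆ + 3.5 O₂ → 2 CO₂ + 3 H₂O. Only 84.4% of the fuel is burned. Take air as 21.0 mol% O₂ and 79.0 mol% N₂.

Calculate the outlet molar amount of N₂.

Stoichiometric O₂ = 3.5 × 94.8 = 331.8 kmol/h; O₂ fed = 331.8 × 1.607 = 533.2 kmol/h.
N₂ fed = 533.2 × 79/21 = 2006 kmol/h.
Fuel reacted = 0.844 × 94.8 → ξ = 80.01 kmol/h.
Outlet (n = n₀ + ν ξ):
  C₂H₆: 94.8 − 1(80.01) = 14.79
  O₂: 533.2 − 3.5(80.01) = 253.2
  N₂: 2006 (inert)
  CO₂: 0 + 2(80.01) = 160
  H₂O: 0 + 3(80.01) = 240

2010 kmol/h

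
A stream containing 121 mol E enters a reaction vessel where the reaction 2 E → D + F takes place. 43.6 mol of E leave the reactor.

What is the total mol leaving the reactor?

For E: n = n₀ − 2ξ → 43.6 = 121 − 2ξ, giving ξ = 38.7 mol.
Outlet amounts (n = n₀ + ν ξ):
  E: 121 − 2(38.7) = 43.6
  D: 0 + 1(38.7) = 38.7
  F: 0 + 1(38.7) = 38.7
Total out = 43.6 + 38.7 + 38.7 = 121 mol.

121 mol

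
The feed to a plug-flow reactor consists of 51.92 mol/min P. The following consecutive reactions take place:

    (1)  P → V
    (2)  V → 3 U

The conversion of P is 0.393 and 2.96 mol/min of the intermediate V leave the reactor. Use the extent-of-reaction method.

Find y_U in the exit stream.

Conversion of P: P consumed = 1ξ₁ = 0.393 × 51.92 → ξ₁ = 20.4 mol/min.
V balance: n_V = 0 + 1ξ₁ − 1ξ₂ = 2.96 → ξ₂ = (1·20.4 − 2.96)/1 = 17.44 mol/min.
Outlet amounts (n = n₀ + Σ ν·ξ):
  P: 51.92 − 1(20.4) = 31.52
  V: 0 + 1(20.4) − 1(17.44) = 2.96
  U: 0 + 3(17.44) = 52.33
Total out = 86.81 mol/min; y_U = 52.33 / 86.81 = 0.6029.

0.603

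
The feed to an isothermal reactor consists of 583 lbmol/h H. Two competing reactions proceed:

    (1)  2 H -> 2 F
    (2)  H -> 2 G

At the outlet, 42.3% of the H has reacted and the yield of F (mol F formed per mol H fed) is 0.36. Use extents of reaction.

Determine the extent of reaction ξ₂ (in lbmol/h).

ξ₂ = 36.7 lbmol/h

Yield of F: 2ξ₁ / 583 = 0.36 → ξ₁ = 104.9 lbmol/h.
Conversion of H: 2ξ₁ + 1ξ₂ = 0.423 × 583 = 246.6 → ξ₂ = 36.73 lbmol/h.
Outlet amounts (n = n₀ + Σ ν·ξ):
  H: 583 − 2(104.9) − 1(36.73) = 336.4
  F: 0 + 2(104.9) = 209.9
  G: 0 + 2(36.73) = 73.46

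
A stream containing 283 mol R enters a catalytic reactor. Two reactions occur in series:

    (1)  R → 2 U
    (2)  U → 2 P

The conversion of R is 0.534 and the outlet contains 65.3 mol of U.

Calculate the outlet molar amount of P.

Conversion of R: R consumed = 1ξ₁ = 0.534 × 283 → ξ₁ = 151.1 mol.
U balance: n_U = 0 + 2ξ₁ − 1ξ₂ = 65.3 → ξ₂ = (2·151.1 − 65.3)/1 = 236.9 mol.
Outlet amounts (n = n₀ + Σ ν·ξ):
  R: 283 − 1(151.1) = 131.9
  U: 0 + 2(151.1) − 1(236.9) = 65.3
  P: 0 + 2(236.9) = 473.9

474 mol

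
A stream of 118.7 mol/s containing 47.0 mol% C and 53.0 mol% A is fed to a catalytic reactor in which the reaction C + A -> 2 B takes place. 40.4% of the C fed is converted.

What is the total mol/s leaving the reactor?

C reacted = 0.404 × 55.79 = 22.54 mol/s; ν_C = −1, so ξ = 22.54/1 = 22.54 mol/s.
Outlet amounts (n = n₀ + ν ξ):
  C: 55.79 − 1(22.54) = 33.25
  A: 62.91 − 1(22.54) = 40.37
  B: 0 + 2(22.54) = 45.08
Total out = 33.25 + 40.37 + 45.08 = 118.7 mol/s.

119 mol/s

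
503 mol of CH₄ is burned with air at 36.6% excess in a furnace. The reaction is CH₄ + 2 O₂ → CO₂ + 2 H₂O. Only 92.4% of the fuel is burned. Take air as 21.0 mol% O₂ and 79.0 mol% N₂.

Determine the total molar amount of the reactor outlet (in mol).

Stoichiometric O₂ = 2 × 503 = 1006 mol; O₂ fed = 1006 × 1.366 = 1374 mol.
N₂ fed = 1374 × 79/21 = 5170 mol.
Fuel reacted = 0.924 × 503 → ξ = 464.8 mol.
Outlet (n = n₀ + ν ξ):
  CH₄: 503 − 1(464.8) = 38.23
  O₂: 1374 − 2(464.8) = 444.7
  N₂: 5170 (inert)
  CO₂: 0 + 1(464.8) = 464.8
  H₂O: 0 + 2(464.8) = 929.5
Total out = 38.23 + 444.7 + 5170 + 464.8 + 929.5 = 7047 mol.

7050 mol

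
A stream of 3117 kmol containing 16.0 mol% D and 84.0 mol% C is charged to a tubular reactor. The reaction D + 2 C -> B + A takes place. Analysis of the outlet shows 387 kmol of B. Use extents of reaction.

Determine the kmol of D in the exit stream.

112 kmol

For B: n = n₀ + 1ξ → 387 = 0 + 1ξ, giving ξ = 387 kmol.
Outlet amounts (n = n₀ + ν ξ):
  D: 498.7 − 1(387) = 111.7
  C: 2618 − 2(387) = 1844
  B: 0 + 1(387) = 387
  A: 0 + 1(387) = 387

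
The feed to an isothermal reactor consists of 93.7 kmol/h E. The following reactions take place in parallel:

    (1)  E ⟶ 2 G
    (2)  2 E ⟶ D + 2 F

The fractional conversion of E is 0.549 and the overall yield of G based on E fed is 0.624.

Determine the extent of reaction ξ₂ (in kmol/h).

Yield of G: 2ξ₁ / 93.7 = 0.624 → ξ₁ = 29.23 kmol/h.
Conversion of E: 1ξ₁ + 2ξ₂ = 0.549 × 93.7 = 51.44 → ξ₂ = 11.1 kmol/h.
Outlet amounts (n = n₀ + Σ ν·ξ):
  E: 93.7 − 1(29.23) − 2(11.1) = 42.26
  G: 0 + 2(29.23) = 58.47
  D: 0 + 1(11.1) = 11.1
  F: 0 + 2(11.1) = 22.21

ξ₂ = 11.1 kmol/h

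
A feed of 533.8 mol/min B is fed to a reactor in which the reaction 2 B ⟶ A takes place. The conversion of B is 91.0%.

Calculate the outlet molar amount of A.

243 mol/min

B reacted = 0.91 × 533.8 = 485.8 mol/min; ν_B = −2, so ξ = 485.8/2 = 242.9 mol/min.
Outlet amounts (n = n₀ + ν ξ):
  B: 533.8 − 2(242.9) = 48.04
  A: 0 + 1(242.9) = 242.9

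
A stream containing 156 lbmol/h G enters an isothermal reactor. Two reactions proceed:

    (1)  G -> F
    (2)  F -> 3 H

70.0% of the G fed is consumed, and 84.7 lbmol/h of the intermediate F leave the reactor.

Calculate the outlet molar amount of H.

73.5 lbmol/h

Conversion of G: G consumed = 1ξ₁ = 0.7 × 156 → ξ₁ = 109.2 lbmol/h.
F balance: n_F = 0 + 1ξ₁ − 1ξ₂ = 84.7 → ξ₂ = (1·109.2 − 84.7)/1 = 24.5 lbmol/h.
Outlet amounts (n = n₀ + Σ ν·ξ):
  G: 156 − 1(109.2) = 46.8
  F: 0 + 1(109.2) − 1(24.5) = 84.7
  H: 0 + 3(24.5) = 73.5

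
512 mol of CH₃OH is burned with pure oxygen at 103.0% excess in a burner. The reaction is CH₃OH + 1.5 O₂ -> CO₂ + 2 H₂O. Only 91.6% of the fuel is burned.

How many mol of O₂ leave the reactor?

856 mol

Stoichiometric O₂ = 1.5 × 512 = 768 mol; O₂ fed = 768 × 2.030 = 1559 mol.
Fuel reacted = 0.916 × 512 → ξ = 469 mol.
Outlet (n = n₀ + ν ξ):
  CH₃OH: 512 − 1(469) = 43.01
  O₂: 1559 − 1.5(469) = 855.6
  CO₂: 0 + 1(469) = 469
  H₂O: 0 + 2(469) = 938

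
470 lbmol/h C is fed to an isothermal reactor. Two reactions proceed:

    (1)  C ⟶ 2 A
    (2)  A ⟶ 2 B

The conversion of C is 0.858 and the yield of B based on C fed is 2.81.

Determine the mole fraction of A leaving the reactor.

0.0953

Conversion of C: C consumed = 1ξ₁ = 0.858 × 470 → ξ₁ = 403.3 lbmol/h.
Yield of B: 2ξ₂ / 470 = 2.81 → ξ₂ = 660.4 lbmol/h.
Outlet amounts (n = n₀ + Σ ν·ξ):
  C: 470 − 1(403.3) = 66.74
  A: 0 + 2(403.3) − 1(660.4) = 146.2
  B: 0 + 2(660.4) = 1321
Total out = 1534 lbmol/h; y_A = 146.2 / 1534 = 0.09531.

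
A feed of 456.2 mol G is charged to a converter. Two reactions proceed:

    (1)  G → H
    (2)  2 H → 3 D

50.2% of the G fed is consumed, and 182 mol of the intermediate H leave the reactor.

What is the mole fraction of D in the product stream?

Conversion of G: G consumed = 1ξ₁ = 0.502 × 456.2 → ξ₁ = 229 mol.
H balance: n_H = 0 + 1ξ₁ − 2ξ₂ = 182 → ξ₂ = (1·229 − 182)/2 = 23.51 mol.
Outlet amounts (n = n₀ + Σ ν·ξ):
  G: 456.2 − 1(229) = 227.2
  H: 0 + 1(229) − 2(23.51) = 182
  D: 0 + 3(23.51) = 70.52
Total out = 479.7 mol; y_D = 70.52 / 479.7 = 0.147.

0.147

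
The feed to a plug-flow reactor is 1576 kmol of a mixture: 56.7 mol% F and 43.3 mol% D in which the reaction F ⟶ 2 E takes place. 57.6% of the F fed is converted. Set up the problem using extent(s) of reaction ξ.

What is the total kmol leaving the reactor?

2090 kmol

F reacted = 0.576 × 893.6 = 514.7 kmol; ν_F = −1, so ξ = 514.7/1 = 514.7 kmol.
Outlet amounts (n = n₀ + ν ξ):
  F: 893.6 − 1(514.7) = 378.9
  E: 0 + 2(514.7) = 1029
  D: 682.4 (inert)
Total out = 378.9 + 1029 + 682.4 = 2091 kmol.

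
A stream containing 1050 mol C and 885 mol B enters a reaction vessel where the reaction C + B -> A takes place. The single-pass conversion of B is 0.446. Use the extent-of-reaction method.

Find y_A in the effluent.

0.256

B reacted = 0.446 × 885 = 394.7 mol; ν_B = −1, so ξ = 394.7/1 = 394.7 mol.
Outlet amounts (n = n₀ + ν ξ):
  C: 1050 − 1(394.7) = 655.3
  B: 885 − 1(394.7) = 490.3
  A: 0 + 1(394.7) = 394.7
Total out = 1540 mol; y_A = 394.7 / 1540 = 0.2563.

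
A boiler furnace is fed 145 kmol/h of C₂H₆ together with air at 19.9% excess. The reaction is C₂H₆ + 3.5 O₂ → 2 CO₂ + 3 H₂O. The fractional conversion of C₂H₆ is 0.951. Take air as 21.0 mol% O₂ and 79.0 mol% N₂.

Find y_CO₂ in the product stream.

0.0886

Stoichiometric O₂ = 3.5 × 145 = 507.5 kmol/h; O₂ fed = 507.5 × 1.199 = 608.5 kmol/h.
N₂ fed = 608.5 × 79/21 = 2289 kmol/h.
Fuel reacted = 0.951 × 145 → ξ = 137.9 kmol/h.
Outlet (n = n₀ + ν ξ):
  C₂H₆: 145 − 1(137.9) = 7.105
  O₂: 608.5 − 3.5(137.9) = 125.9
  N₂: 2289 (inert)
  CO₂: 0 + 2(137.9) = 275.8
  H₂O: 0 + 3(137.9) = 413.7
Total out = 3112 kmol/h; y_CO₂ = 275.8 / 3112 = 0.08863.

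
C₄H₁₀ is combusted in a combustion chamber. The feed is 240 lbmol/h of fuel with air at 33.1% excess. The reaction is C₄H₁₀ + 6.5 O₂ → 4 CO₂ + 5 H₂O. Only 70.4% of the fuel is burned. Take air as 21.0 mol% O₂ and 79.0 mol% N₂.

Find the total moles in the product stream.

10400 lbmol/h

Stoichiometric O₂ = 6.5 × 240 = 1560 lbmol/h; O₂ fed = 1560 × 1.331 = 2076 lbmol/h.
N₂ fed = 2076 × 79/21 = 7811 lbmol/h.
Fuel reacted = 0.704 × 240 → ξ = 169 lbmol/h.
Outlet (n = n₀ + ν ξ):
  C₄H₁₀: 240 − 1(169) = 71.04
  O₂: 2076 − 6.5(169) = 978.1
  N₂: 7811 (inert)
  CO₂: 0 + 4(169) = 675.8
  H₂O: 0 + 5(169) = 844.8
Total out = 71.04 + 978.1 + 7811 + 675.8 + 844.8 = 10380 lbmol/h.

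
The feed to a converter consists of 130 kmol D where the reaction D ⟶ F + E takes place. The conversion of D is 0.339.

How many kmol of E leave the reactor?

44.1 kmol

D reacted = 0.339 × 130 = 44.07 kmol; ν_D = −1, so ξ = 44.07/1 = 44.07 kmol.
Outlet amounts (n = n₀ + ν ξ):
  D: 130 − 1(44.07) = 85.93
  F: 0 + 1(44.07) = 44.07
  E: 0 + 1(44.07) = 44.07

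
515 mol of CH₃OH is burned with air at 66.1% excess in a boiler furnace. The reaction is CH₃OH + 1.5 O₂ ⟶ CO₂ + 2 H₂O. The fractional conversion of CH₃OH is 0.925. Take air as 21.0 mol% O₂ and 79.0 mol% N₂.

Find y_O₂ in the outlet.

Stoichiometric O₂ = 1.5 × 515 = 772.5 mol; O₂ fed = 772.5 × 1.661 = 1283 mol.
N₂ fed = 1283 × 79/21 = 4827 mol.
Fuel reacted = 0.925 × 515 → ξ = 476.4 mol.
Outlet (n = n₀ + ν ξ):
  CH₃OH: 515 − 1(476.4) = 38.62
  O₂: 1283 − 1.5(476.4) = 568.6
  N₂: 4827 (inert)
  CO₂: 0 + 1(476.4) = 476.4
  H₂O: 0 + 2(476.4) = 952.8
Total out = 6863 mol; y_O₂ = 568.6 / 6863 = 0.08284.

0.0828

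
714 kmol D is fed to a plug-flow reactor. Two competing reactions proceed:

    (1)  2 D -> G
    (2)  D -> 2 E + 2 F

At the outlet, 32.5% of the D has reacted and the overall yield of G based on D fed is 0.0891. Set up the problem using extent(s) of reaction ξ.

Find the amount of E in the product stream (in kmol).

Yield of G: 1ξ₁ / 714 = 0.0891 → ξ₁ = 63.62 kmol.
Conversion of D: 2ξ₁ + 1ξ₂ = 0.325 × 714 = 232.1 → ξ₂ = 104.8 kmol.
Outlet amounts (n = n₀ + Σ ν·ξ):
  D: 714 − 2(63.62) − 1(104.8) = 481.9
  G: 0 + 1(63.62) = 63.62
  E: 0 + 2(104.8) = 209.6
  F: 0 + 2(104.8) = 209.6

210 kmol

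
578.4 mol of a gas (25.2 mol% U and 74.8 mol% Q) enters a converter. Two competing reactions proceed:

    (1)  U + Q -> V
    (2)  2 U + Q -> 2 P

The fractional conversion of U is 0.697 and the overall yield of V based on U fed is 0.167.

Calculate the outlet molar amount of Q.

Yield of V: 1ξ₁ / 145.8 = 0.167 → ξ₁ = 24.34 mol.
Conversion of U: 1ξ₁ + 2ξ₂ = 0.697 × 145.8 = 101.6 → ξ₂ = 38.63 mol.
Outlet amounts (n = n₀ + Σ ν·ξ):
  U: 145.8 − 1(24.34) − 2(38.63) = 44.16
  Q: 432.6 − 1(24.34) − 1(38.63) = 369.7
  V: 0 + 1(24.34) = 24.34
  P: 0 + 2(38.63) = 77.25

370 mol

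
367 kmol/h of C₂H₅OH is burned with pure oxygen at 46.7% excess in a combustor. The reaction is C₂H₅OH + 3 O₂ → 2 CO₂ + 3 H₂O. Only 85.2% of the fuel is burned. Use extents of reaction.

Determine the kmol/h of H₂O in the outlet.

Stoichiometric O₂ = 3 × 367 = 1101 kmol/h; O₂ fed = 1101 × 1.467 = 1615 kmol/h.
Fuel reacted = 0.852 × 367 → ξ = 312.7 kmol/h.
Outlet (n = n₀ + ν ξ):
  C₂H₅OH: 367 − 1(312.7) = 54.32
  O₂: 1615 − 3(312.7) = 677.1
  CO₂: 0 + 2(312.7) = 625.4
  H₂O: 0 + 3(312.7) = 938.1

938 kmol/h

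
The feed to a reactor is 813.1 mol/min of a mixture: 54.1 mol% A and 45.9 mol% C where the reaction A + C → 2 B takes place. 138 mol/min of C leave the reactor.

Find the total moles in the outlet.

For C: n = n₀ − 1ξ → 138 = 373.2 − 1ξ, giving ξ = 235.2 mol/min.
Outlet amounts (n = n₀ + ν ξ):
  A: 439.9 − 1(235.2) = 204.7
  C: 373.2 − 1(235.2) = 138
  B: 0 + 2(235.2) = 470.4
Total out = 204.7 + 138 + 470.4 = 813.1 mol/min.

813 mol/min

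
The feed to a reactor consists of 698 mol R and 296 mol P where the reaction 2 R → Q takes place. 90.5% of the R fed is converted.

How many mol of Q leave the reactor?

R reacted = 0.905 × 698 = 631.7 mol; ν_R = −2, so ξ = 631.7/2 = 315.8 mol.
Outlet amounts (n = n₀ + ν ξ):
  R: 698 − 2(315.8) = 66.31
  Q: 0 + 1(315.8) = 315.8
  P: 296 (inert)

316 mol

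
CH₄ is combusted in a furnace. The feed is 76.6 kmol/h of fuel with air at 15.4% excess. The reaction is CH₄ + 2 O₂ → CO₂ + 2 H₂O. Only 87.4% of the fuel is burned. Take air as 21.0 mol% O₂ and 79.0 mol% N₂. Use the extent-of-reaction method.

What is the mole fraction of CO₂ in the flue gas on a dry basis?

Stoichiometric O₂ = 2 × 76.6 = 153.2 kmol/h; O₂ fed = 153.2 × 1.154 = 176.8 kmol/h.
N₂ fed = 176.8 × 79/21 = 665.1 kmol/h.
Fuel reacted = 0.874 × 76.6 → ξ = 66.95 kmol/h.
Outlet (n = n₀ + ν ξ):
  CH₄: 76.6 − 1(66.95) = 9.652
  O₂: 176.8 − 2(66.95) = 42.9
  N₂: 665.1 (inert)
  CO₂: 0 + 1(66.95) = 66.95
  H₂O: 0 + 2(66.95) = 133.9
Dry total = 784.6 kmol/h; y_CO₂ (dry) = 66.95 / 784.6 = 0.08533.

0.0853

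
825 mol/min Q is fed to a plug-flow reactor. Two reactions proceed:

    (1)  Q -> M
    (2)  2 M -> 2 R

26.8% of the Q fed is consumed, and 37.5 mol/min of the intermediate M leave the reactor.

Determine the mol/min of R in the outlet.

Conversion of Q: Q consumed = 1ξ₁ = 0.268 × 825 → ξ₁ = 221.1 mol/min.
M balance: n_M = 0 + 1ξ₁ − 2ξ₂ = 37.5 → ξ₂ = (1·221.1 − 37.5)/2 = 91.8 mol/min.
Outlet amounts (n = n₀ + Σ ν·ξ):
  Q: 825 − 1(221.1) = 603.9
  M: 0 + 1(221.1) − 2(91.8) = 37.5
  R: 0 + 2(91.8) = 183.6

184 mol/min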